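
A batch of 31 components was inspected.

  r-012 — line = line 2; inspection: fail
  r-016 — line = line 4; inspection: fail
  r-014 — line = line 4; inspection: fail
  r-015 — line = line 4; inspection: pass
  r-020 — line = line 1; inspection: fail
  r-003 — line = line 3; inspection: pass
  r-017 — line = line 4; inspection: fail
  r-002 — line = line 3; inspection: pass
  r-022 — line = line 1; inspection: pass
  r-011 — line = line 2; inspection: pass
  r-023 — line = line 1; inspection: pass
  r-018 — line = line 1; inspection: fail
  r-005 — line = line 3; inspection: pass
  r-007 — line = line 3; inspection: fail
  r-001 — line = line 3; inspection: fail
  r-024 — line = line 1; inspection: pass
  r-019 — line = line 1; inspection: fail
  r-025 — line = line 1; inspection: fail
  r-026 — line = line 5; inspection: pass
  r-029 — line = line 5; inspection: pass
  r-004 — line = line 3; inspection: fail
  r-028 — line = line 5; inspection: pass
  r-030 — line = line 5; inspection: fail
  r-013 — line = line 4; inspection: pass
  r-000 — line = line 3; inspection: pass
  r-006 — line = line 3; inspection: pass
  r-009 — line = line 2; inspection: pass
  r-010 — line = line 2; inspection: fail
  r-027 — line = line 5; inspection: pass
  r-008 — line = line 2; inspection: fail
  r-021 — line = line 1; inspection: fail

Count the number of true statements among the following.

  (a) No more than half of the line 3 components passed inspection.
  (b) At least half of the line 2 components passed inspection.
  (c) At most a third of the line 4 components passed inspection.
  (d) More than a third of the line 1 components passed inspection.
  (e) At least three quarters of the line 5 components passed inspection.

(a) line 3: |A| = 8, |A ∩ B| = 5; needs |A ∩ B| ≤ |A ∖ B| — false.
(b) line 2: |A| = 5, |A ∩ B| = 2; needs |A ∩ B| ≥ |A ∖ B| — false.
(c) line 4: |A| = 5, |A ∩ B| = 2; needs |A ∩ B| / |A| ≤ 1/3 — false.
(d) line 1: |A| = 8, |A ∩ B| = 3; needs |A ∩ B| / |A| > 1/3 — true.
(e) line 5: |A| = 5, |A ∩ B| = 4; needs |A ∩ B| / |A| ≥ 3/4 — true.

2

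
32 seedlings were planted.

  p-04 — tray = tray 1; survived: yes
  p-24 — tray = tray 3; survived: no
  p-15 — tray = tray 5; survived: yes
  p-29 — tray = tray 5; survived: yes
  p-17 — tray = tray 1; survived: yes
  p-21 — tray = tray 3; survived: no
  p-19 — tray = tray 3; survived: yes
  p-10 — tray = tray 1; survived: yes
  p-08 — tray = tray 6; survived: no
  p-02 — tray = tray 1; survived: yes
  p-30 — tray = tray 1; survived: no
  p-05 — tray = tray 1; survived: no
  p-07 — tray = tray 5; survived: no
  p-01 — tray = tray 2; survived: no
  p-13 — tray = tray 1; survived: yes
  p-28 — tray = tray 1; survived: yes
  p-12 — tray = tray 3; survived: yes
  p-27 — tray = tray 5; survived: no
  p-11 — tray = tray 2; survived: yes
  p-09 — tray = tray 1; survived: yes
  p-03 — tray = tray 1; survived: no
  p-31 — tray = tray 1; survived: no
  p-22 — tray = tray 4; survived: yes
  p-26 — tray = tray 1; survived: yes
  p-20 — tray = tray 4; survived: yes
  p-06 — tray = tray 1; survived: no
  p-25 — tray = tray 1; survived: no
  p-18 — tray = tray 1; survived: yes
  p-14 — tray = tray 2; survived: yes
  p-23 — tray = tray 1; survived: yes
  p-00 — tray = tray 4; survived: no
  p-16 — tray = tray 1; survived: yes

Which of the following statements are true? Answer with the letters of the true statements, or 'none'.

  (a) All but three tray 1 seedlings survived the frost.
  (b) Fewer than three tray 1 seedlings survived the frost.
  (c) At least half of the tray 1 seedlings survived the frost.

(c)

|A| = 17, |A ∩ B| = 11, |A ∖ B| = 6.
(a) |A ∖ B| = 3: fails.
(b) |A ∩ B| < 3: fails.
(c) |A ∩ B| ≥ |A ∖ B|: holds.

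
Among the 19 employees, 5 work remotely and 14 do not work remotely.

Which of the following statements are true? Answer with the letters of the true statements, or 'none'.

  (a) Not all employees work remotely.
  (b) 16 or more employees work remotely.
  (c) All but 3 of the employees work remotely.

(a)

|A| = 19, |A ∩ B| = 5, |A ∖ B| = 14.
(a) A ⊄ B (|A ∖ B| ≥ 1): holds.
(b) |A ∩ B| ≥ 16: fails.
(c) |A ∖ B| = 3: fails.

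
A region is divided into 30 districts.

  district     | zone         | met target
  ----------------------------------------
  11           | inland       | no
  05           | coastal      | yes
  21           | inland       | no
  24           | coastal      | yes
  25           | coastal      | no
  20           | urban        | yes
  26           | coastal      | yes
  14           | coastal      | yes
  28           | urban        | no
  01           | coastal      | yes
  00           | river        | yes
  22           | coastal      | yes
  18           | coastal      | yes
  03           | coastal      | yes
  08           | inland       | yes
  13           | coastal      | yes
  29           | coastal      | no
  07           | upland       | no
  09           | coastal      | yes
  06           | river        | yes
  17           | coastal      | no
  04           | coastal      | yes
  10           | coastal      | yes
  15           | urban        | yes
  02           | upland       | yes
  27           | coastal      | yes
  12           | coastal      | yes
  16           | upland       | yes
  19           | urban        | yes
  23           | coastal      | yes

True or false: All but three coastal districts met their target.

True

Truth condition: |A ∖ B| = 3.
|A| = 18, |A ∩ B| = 15, |A ∖ B| = 3.
|A ∖ B| = 3, so the statement is true.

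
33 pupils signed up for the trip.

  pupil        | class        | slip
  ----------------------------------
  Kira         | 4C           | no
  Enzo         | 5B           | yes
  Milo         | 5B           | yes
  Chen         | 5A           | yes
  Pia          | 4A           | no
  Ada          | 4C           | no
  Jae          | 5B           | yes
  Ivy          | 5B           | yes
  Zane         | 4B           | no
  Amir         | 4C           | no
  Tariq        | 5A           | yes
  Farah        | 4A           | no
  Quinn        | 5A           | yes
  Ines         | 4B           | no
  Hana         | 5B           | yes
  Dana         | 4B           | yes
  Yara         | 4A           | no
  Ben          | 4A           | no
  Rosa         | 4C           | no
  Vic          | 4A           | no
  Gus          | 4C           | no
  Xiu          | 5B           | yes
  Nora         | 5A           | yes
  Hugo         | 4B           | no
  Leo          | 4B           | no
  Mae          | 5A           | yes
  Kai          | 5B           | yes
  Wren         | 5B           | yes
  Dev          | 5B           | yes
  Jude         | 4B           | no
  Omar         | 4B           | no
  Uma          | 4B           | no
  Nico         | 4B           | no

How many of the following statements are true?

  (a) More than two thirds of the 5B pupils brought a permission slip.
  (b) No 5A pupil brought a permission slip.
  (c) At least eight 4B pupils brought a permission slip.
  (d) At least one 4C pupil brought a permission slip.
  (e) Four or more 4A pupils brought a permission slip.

1

(a) 5B: |A| = 9, |A ∩ B| = 9; needs |A ∩ B| / |A| > 2/3 — true.
(b) 5A: |A| = 5, |A ∩ B| = 5; needs A ∩ B = ∅ (|A ∩ B| = 0) — false.
(c) 4B: |A| = 9, |A ∩ B| = 1; needs |A ∩ B| ≥ 8 — false.
(d) 4C: |A| = 5, |A ∩ B| = 0; needs A ∩ B ≠ ∅ (|A ∩ B| ≥ 1) — false.
(e) 4A: |A| = 5, |A ∩ B| = 0; needs |A ∩ B| ≥ 4 — false.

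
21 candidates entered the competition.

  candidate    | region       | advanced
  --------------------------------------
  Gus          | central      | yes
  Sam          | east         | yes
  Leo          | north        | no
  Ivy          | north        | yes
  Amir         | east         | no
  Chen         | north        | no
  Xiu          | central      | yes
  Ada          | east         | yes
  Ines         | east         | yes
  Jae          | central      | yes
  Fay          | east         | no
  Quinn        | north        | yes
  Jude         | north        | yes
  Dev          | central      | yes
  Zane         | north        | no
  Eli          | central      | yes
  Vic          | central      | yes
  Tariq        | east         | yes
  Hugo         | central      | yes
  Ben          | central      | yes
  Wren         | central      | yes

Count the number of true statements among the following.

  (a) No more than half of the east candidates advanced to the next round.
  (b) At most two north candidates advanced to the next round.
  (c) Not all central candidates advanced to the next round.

0

(a) east: |A| = 6, |A ∩ B| = 4; needs |A ∩ B| ≤ |A ∖ B| — false.
(b) north: |A| = 6, |A ∩ B| = 3; needs |A ∩ B| ≤ 2 — false.
(c) central: |A| = 9, |A ∩ B| = 9; needs A ⊄ B (|A ∖ B| ≥ 1) — false.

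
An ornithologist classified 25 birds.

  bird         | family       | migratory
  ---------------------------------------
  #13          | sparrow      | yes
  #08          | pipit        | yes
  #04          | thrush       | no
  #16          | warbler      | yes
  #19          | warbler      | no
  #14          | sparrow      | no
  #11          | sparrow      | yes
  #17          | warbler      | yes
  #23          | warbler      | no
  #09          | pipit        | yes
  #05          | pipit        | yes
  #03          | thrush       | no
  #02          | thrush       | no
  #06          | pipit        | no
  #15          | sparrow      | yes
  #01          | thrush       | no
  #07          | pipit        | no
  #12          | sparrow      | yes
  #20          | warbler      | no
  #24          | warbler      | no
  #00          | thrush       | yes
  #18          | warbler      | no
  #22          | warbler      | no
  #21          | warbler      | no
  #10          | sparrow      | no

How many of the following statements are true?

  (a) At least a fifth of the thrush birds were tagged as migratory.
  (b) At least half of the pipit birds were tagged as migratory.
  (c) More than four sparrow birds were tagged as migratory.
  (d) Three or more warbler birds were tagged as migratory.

(a) thrush: |A| = 5, |A ∩ B| = 1; needs |A ∩ B| / |A| ≥ 1/5 — true.
(b) pipit: |A| = 5, |A ∩ B| = 3; needs |A ∩ B| ≥ |A ∖ B| — true.
(c) sparrow: |A| = 6, |A ∩ B| = 4; needs |A ∩ B| > 4 — false.
(d) warbler: |A| = 9, |A ∩ B| = 2; needs |A ∩ B| ≥ 3 — false.

2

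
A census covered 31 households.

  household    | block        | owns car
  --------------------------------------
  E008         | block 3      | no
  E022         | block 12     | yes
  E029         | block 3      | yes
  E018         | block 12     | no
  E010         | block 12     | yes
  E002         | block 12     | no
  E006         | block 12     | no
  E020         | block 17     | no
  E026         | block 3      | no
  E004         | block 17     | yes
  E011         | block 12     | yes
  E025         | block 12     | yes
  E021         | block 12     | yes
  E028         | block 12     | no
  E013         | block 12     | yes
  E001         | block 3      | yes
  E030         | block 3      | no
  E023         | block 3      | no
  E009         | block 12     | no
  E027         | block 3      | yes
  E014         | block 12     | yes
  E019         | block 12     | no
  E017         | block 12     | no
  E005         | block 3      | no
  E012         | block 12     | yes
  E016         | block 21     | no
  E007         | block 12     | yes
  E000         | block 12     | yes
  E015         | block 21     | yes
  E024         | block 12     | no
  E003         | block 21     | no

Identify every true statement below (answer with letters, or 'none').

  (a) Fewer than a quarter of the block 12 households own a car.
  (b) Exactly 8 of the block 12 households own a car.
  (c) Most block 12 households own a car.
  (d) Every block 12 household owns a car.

(c)

|A| = 18, |A ∩ B| = 10, |A ∖ B| = 8.
(a) |A ∩ B| / |A| < 1/4: fails.
(b) |A ∩ B| = 8: fails.
(c) |A ∩ B| > |A ∖ B|: holds.
(d) A ⊆ B, i.e. every element of A is in B (|A ∖ B| = 0): fails.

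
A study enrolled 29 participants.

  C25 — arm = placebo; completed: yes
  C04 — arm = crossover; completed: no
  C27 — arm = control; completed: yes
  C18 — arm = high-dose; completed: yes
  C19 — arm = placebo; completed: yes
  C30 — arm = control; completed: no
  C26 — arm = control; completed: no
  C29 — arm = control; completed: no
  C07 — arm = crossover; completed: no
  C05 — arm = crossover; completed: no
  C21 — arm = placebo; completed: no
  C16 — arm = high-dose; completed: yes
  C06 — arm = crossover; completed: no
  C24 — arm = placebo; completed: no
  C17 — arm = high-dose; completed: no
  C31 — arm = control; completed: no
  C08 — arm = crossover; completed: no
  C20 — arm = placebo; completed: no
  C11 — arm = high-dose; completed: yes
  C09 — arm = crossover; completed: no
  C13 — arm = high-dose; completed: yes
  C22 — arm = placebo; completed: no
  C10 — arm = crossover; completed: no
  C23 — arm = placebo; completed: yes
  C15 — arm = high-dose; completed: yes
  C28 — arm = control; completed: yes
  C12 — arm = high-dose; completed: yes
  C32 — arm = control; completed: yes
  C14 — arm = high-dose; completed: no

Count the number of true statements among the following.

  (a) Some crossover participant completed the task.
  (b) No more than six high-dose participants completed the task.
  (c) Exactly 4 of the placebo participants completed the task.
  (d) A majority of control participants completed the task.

(a) crossover: |A| = 7, |A ∩ B| = 0; needs A ∩ B ≠ ∅ (|A ∩ B| ≥ 1) — false.
(b) high-dose: |A| = 8, |A ∩ B| = 6; needs |A ∩ B| ≤ 6 — true.
(c) placebo: |A| = 7, |A ∩ B| = 3; needs |A ∩ B| = 4 — false.
(d) control: |A| = 7, |A ∩ B| = 3; needs |A ∩ B| > |A ∖ B| — false.

1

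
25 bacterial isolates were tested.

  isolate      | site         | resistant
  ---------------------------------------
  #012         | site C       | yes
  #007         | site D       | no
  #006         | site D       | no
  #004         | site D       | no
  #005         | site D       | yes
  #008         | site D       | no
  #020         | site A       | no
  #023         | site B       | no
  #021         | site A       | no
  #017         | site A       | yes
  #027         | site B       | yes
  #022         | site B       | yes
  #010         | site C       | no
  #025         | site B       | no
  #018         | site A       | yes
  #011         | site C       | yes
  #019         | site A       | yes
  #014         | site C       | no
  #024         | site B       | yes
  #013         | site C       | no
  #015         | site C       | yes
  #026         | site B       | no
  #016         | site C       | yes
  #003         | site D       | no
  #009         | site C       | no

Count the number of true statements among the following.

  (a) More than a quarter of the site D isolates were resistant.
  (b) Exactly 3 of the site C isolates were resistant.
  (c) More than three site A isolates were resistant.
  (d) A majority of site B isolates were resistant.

0

(a) site D: |A| = 6, |A ∩ B| = 1; needs |A ∩ B| / |A| > 1/4 — false.
(b) site C: |A| = 8, |A ∩ B| = 4; needs |A ∩ B| = 3 — false.
(c) site A: |A| = 5, |A ∩ B| = 3; needs |A ∩ B| > 3 — false.
(d) site B: |A| = 6, |A ∩ B| = 3; needs |A ∩ B| > |A ∖ B| — false.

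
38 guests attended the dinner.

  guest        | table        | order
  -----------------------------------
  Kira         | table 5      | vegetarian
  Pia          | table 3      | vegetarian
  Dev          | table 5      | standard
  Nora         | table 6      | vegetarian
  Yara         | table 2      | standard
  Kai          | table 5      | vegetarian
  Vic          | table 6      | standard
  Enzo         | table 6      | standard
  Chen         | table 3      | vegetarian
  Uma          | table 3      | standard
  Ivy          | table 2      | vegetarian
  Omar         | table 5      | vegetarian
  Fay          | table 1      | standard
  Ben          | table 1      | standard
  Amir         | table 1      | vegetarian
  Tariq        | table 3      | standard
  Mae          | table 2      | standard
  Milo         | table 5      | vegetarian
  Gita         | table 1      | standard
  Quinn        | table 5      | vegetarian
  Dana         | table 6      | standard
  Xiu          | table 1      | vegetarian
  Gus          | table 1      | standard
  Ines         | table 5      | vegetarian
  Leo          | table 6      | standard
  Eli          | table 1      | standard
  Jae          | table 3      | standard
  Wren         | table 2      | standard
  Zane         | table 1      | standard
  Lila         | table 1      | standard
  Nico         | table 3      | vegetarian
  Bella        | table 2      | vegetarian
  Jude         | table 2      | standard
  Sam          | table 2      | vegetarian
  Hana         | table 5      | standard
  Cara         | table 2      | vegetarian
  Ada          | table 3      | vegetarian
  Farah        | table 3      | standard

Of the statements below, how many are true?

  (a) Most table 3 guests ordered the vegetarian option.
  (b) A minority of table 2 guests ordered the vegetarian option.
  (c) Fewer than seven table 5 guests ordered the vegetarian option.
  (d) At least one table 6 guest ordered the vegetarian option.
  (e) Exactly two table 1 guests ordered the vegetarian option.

(a) table 3: |A| = 8, |A ∩ B| = 4; needs |A ∩ B| > |A ∖ B| — false.
(b) table 2: |A| = 8, |A ∩ B| = 4; needs |A ∩ B| < |A ∖ B| — false.
(c) table 5: |A| = 8, |A ∩ B| = 6; needs |A ∩ B| < 7 — true.
(d) table 6: |A| = 5, |A ∩ B| = 1; needs A ∩ B ≠ ∅ (|A ∩ B| ≥ 1) — true.
(e) table 1: |A| = 9, |A ∩ B| = 2; needs |A ∩ B| = 2 — true.

3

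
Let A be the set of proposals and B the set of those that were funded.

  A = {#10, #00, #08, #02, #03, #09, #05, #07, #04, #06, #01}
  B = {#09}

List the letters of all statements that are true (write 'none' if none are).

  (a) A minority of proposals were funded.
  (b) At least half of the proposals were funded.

(a)

|A| = 11, |A ∩ B| = 1, |A ∖ B| = 10.
(a) |A ∩ B| < |A ∖ B|: holds.
(b) |A ∩ B| ≥ |A ∖ B|: fails.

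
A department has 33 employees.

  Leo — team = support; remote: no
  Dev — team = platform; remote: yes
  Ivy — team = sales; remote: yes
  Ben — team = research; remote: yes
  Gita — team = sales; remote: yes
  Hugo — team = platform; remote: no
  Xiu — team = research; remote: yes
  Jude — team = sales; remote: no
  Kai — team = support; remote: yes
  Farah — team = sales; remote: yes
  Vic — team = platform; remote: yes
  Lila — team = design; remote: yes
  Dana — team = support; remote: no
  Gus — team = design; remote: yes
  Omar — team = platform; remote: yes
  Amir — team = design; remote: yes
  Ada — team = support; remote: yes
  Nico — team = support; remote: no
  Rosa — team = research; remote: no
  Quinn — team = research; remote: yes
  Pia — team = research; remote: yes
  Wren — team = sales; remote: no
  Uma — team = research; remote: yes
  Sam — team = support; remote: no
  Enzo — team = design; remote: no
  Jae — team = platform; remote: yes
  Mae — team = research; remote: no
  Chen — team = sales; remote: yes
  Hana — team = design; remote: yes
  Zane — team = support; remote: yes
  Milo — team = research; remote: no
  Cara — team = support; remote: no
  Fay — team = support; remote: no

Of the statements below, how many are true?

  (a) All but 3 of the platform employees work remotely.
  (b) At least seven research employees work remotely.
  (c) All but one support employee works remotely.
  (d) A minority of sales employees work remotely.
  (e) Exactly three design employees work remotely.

0

(a) platform: |A| = 5, |A ∩ B| = 4; needs |A ∖ B| = 3 — false.
(b) research: |A| = 8, |A ∩ B| = 5; needs |A ∩ B| ≥ 7 — false.
(c) support: |A| = 9, |A ∩ B| = 3; needs |A ∖ B| = 1 — false.
(d) sales: |A| = 6, |A ∩ B| = 4; needs |A ∩ B| < |A ∖ B| — false.
(e) design: |A| = 5, |A ∩ B| = 4; needs |A ∩ B| = 3 — false.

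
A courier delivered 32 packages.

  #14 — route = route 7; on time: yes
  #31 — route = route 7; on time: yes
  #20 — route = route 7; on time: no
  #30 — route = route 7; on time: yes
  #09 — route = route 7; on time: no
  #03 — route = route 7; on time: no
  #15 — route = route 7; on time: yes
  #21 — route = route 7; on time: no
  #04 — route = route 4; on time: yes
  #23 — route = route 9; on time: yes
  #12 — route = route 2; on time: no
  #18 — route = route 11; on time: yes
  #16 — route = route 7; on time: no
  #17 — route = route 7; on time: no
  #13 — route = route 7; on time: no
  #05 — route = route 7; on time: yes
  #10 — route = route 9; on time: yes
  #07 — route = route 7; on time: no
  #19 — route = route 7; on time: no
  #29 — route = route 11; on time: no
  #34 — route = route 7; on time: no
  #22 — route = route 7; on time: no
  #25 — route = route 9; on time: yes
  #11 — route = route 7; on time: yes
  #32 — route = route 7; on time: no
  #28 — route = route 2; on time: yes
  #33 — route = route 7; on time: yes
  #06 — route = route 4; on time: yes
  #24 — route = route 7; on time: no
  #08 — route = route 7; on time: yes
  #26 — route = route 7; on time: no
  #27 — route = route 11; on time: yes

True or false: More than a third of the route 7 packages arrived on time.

True

'More than a third of the route 7 packages arrived on time' holds iff |A ∩ B| / |A| > 1/3.
|A| = 22, |A ∩ B| = 8, |A ∖ B| = 14.
|A ∩ B|/|A| = 8/22, so the statement is true.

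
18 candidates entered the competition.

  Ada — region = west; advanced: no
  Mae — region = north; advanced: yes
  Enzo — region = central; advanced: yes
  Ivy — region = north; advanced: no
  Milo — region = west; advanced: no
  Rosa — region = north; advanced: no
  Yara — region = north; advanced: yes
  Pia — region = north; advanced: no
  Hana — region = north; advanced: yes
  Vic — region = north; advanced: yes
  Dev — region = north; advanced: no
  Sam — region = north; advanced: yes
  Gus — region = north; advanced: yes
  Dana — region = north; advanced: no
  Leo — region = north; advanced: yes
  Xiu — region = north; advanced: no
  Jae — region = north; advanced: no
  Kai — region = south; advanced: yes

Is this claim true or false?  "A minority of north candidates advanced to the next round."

False

The determiner here denotes the relation: |A ∩ B| < |A ∖ B|.
A (the restrictor) = {Mae, Ivy, Rosa, Yara, Pia, Hana, Vic, Dev, Sam, Gus, Dana, Leo, Xiu, Jae}, |A| = 14.
A ∩ B = {Mae, Yara, Hana, Vic, Sam, Gus, Leo}, so |A ∩ B| = 7.
A ∖ B = {Ivy, Rosa, Pia, Dev, Dana, Xiu, Jae}, so |A ∖ B| = 7.
7 = 7, so the statement is false.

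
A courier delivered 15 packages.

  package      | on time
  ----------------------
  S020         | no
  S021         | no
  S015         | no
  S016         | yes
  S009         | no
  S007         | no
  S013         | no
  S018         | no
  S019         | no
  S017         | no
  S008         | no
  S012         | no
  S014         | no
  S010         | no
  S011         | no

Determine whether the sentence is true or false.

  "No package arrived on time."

'No package arrived on time' holds iff A ∩ B = ∅ (|A ∩ B| = 0).
|A| = 15, |A ∩ B| = 1, |A ∖ B| = 14.
So the statement is false.

False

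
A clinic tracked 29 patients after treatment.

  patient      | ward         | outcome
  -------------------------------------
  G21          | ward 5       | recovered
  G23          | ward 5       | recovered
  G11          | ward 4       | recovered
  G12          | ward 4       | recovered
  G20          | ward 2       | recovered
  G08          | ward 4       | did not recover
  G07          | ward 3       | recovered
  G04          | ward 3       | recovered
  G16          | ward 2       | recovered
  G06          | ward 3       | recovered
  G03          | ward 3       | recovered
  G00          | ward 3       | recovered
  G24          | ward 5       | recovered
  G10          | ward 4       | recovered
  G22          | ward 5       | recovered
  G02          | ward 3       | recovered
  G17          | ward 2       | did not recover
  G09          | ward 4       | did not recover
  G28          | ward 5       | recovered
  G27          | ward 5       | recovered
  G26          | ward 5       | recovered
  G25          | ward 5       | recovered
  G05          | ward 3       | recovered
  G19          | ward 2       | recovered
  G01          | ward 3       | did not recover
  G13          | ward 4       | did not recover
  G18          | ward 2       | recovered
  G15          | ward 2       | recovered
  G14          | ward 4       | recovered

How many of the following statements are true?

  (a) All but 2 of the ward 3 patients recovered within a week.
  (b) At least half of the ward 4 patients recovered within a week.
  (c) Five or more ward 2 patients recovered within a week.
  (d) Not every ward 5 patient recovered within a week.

2

(a) ward 3: |A| = 8, |A ∩ B| = 7; needs |A ∖ B| = 2 — false.
(b) ward 4: |A| = 7, |A ∩ B| = 4; needs |A ∩ B| ≥ |A ∖ B| — true.
(c) ward 2: |A| = 6, |A ∩ B| = 5; needs |A ∩ B| ≥ 5 — true.
(d) ward 5: |A| = 8, |A ∩ B| = 8; needs A ⊄ B (|A ∖ B| ≥ 1) — false.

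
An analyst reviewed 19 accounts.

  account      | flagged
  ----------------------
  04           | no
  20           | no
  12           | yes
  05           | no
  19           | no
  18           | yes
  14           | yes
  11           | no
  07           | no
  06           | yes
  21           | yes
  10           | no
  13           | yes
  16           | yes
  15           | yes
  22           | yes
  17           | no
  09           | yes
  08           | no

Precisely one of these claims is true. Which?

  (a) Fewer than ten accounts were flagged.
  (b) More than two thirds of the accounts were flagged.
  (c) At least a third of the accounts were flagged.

|A| = 19, |A ∩ B| = 10, |A ∖ B| = 9.
(a) requires |A ∩ B| < 10: false.
(b) requires |A ∩ B| / |A| > 2/3: false.
(c) requires |A ∩ B| / |A| ≥ 1/3: true.

(c)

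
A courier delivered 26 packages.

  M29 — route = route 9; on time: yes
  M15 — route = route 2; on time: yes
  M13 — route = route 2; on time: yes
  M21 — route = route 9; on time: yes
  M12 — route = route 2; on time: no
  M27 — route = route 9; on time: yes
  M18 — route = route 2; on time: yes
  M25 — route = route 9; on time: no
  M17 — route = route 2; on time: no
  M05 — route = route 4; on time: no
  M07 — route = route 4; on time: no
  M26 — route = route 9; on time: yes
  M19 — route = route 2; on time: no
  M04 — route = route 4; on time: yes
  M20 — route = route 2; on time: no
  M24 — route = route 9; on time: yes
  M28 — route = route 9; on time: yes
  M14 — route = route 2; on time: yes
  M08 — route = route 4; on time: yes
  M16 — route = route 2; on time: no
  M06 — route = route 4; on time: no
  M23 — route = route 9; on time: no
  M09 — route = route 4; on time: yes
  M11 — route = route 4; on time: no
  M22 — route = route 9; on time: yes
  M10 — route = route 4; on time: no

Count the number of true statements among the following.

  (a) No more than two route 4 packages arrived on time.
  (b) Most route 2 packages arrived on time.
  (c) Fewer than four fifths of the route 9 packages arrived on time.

(a) route 4: |A| = 8, |A ∩ B| = 3; needs |A ∩ B| ≤ 2 — false.
(b) route 2: |A| = 9, |A ∩ B| = 4; needs |A ∩ B| > |A ∖ B| — false.
(c) route 9: |A| = 9, |A ∩ B| = 7; needs |A ∩ B| / |A| < 4/5 — true.

1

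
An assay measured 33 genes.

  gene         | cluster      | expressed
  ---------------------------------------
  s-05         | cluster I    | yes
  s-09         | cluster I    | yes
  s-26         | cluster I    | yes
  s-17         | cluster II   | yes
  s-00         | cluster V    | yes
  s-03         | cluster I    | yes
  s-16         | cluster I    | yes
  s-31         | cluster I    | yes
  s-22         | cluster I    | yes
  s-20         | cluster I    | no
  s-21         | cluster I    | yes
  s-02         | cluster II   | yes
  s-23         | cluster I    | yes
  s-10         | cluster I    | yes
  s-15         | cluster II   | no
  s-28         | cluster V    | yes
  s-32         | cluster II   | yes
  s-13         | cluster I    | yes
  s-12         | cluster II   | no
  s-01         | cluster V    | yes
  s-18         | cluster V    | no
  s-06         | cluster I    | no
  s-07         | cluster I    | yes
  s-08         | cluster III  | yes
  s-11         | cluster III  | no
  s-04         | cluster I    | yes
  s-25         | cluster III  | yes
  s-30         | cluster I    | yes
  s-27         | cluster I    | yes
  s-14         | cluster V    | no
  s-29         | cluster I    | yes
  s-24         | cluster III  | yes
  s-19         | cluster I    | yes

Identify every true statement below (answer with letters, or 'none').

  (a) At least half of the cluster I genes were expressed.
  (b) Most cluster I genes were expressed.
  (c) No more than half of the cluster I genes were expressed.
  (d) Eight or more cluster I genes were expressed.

(a), (b), (d)

|A| = 19, |A ∩ B| = 17, |A ∖ B| = 2.
(a) |A ∩ B| ≥ |A ∖ B|: holds.
(b) |A ∩ B| > |A ∖ B|: holds.
(c) |A ∩ B| ≤ |A ∖ B|: fails.
(d) |A ∩ B| ≥ 8: holds.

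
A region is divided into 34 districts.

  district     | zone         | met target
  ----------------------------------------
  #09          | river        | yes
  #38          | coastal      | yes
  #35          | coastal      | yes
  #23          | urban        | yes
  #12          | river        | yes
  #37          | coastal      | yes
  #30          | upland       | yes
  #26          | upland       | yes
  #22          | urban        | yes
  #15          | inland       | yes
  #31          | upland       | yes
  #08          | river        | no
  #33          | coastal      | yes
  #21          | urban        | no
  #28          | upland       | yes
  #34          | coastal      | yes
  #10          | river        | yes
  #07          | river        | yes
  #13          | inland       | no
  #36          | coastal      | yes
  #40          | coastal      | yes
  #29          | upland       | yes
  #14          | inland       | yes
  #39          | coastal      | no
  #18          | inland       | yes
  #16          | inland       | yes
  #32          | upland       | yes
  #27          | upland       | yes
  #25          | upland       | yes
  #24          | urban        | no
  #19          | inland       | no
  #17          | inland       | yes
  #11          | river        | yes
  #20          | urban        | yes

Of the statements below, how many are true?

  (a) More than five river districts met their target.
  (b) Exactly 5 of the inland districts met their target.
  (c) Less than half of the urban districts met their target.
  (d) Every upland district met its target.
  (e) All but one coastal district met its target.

(a) river: |A| = 6, |A ∩ B| = 5; needs |A ∩ B| > 5 — false.
(b) inland: |A| = 7, |A ∩ B| = 5; needs |A ∩ B| = 5 — true.
(c) urban: |A| = 5, |A ∩ B| = 3; needs |A ∩ B| < |A ∖ B| — false.
(d) upland: |A| = 8, |A ∩ B| = 8; needs A ⊆ B, i.e. every element of A is in B (|A ∖ B| = 0) — true.
(e) coastal: |A| = 8, |A ∩ B| = 7; needs |A ∖ B| = 1 — true.

3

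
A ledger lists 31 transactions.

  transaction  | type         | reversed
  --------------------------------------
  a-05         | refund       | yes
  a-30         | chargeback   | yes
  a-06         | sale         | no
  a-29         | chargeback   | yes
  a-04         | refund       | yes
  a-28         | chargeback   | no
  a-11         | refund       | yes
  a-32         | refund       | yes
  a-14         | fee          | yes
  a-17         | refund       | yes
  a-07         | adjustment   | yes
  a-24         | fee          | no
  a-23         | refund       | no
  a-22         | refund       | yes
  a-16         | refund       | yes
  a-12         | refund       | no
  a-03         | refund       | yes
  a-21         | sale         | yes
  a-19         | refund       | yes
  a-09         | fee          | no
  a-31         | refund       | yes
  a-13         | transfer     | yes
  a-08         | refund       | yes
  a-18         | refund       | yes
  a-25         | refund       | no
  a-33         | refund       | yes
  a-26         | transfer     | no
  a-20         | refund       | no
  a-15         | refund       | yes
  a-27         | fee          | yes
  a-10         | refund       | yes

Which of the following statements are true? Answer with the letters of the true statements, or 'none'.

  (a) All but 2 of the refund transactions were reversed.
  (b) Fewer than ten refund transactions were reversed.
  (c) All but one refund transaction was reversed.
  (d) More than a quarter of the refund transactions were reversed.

(d)

|A| = 19, |A ∩ B| = 15, |A ∖ B| = 4.
(a) |A ∖ B| = 2: fails.
(b) |A ∩ B| < 10: fails.
(c) |A ∖ B| = 1: fails.
(d) |A ∩ B| / |A| > 1/4: holds.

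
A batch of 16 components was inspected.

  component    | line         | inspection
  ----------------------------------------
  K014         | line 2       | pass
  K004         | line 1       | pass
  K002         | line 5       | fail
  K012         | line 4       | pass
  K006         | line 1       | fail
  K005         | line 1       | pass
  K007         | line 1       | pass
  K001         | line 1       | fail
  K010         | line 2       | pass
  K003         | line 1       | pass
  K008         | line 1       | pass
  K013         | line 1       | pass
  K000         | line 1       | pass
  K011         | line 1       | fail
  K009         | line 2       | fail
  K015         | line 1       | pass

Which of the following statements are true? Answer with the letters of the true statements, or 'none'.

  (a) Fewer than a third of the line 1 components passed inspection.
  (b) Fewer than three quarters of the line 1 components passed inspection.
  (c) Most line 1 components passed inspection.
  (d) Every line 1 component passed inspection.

|A| = 11, |A ∩ B| = 8, |A ∖ B| = 3.
(a) |A ∩ B| / |A| < 1/3: fails.
(b) |A ∩ B| / |A| < 3/4: holds.
(c) |A ∩ B| > |A ∖ B|: holds.
(d) A ⊆ B, i.e. every element of A is in B (|A ∖ B| = 0): fails.

(b), (c)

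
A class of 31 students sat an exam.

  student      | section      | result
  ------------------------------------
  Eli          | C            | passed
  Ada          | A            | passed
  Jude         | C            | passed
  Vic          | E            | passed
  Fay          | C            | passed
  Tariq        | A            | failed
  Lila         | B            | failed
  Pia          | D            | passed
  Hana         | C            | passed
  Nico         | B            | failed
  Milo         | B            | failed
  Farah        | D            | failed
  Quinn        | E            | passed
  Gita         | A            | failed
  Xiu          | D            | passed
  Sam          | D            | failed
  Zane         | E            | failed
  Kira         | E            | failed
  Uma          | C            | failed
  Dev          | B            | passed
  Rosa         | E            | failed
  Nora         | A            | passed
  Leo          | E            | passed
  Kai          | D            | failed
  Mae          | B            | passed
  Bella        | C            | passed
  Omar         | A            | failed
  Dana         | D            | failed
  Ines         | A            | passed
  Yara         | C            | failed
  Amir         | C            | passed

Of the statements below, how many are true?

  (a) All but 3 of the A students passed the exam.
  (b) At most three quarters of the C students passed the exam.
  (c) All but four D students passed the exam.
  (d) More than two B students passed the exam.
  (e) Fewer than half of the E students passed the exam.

3

(a) A: |A| = 6, |A ∩ B| = 3; needs |A ∖ B| = 3 — true.
(b) C: |A| = 8, |A ∩ B| = 6; needs |A ∩ B| / |A| ≤ 3/4 — true.
(c) D: |A| = 6, |A ∩ B| = 2; needs |A ∖ B| = 4 — true.
(d) B: |A| = 5, |A ∩ B| = 2; needs |A ∩ B| > 2 — false.
(e) E: |A| = 6, |A ∩ B| = 3; needs |A ∩ B| < |A ∖ B| — false.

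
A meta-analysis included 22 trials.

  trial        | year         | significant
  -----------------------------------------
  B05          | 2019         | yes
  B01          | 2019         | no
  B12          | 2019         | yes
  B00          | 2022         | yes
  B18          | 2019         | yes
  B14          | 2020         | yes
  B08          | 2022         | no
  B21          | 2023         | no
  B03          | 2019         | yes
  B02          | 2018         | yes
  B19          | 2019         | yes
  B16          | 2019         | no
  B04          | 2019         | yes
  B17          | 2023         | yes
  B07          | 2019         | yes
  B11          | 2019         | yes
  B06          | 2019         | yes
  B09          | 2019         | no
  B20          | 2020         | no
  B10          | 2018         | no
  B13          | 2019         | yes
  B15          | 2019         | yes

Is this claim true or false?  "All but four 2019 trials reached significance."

False

The determiner here denotes the relation: |A ∖ B| = 4.
A (the restrictor) = {B05, B01, B12, B18, B03, B19, B16, B04, B07, B11, B06, B09, B13, B15}, |A| = 14.
A ∖ B = {B01, B16, B09}, so |A ∖ B| = 3.
|A ∖ B| = 3, so the statement is false.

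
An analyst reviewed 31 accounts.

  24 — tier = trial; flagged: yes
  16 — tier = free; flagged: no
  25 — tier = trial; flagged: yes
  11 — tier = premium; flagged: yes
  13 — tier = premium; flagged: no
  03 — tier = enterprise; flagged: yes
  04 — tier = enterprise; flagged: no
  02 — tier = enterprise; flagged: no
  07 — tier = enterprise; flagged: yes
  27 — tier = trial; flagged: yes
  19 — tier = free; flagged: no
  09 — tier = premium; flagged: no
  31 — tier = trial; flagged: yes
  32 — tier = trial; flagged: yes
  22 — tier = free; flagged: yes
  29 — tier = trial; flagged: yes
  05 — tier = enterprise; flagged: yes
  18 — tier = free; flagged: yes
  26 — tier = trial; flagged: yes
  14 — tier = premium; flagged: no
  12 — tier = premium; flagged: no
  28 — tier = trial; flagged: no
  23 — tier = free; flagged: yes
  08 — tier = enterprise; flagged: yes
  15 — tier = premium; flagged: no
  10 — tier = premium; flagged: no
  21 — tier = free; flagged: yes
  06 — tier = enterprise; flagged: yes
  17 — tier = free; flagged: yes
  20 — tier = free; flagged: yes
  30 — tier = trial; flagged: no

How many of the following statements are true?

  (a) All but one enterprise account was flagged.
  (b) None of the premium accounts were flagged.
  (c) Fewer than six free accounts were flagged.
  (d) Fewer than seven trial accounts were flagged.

(a) enterprise: |A| = 7, |A ∩ B| = 5; needs |A ∖ B| = 1 — false.
(b) premium: |A| = 7, |A ∩ B| = 1; needs A ∩ B = ∅ (|A ∩ B| = 0) — false.
(c) free: |A| = 8, |A ∩ B| = 6; needs |A ∩ B| < 6 — false.
(d) trial: |A| = 9, |A ∩ B| = 7; needs |A ∩ B| < 7 — false.

0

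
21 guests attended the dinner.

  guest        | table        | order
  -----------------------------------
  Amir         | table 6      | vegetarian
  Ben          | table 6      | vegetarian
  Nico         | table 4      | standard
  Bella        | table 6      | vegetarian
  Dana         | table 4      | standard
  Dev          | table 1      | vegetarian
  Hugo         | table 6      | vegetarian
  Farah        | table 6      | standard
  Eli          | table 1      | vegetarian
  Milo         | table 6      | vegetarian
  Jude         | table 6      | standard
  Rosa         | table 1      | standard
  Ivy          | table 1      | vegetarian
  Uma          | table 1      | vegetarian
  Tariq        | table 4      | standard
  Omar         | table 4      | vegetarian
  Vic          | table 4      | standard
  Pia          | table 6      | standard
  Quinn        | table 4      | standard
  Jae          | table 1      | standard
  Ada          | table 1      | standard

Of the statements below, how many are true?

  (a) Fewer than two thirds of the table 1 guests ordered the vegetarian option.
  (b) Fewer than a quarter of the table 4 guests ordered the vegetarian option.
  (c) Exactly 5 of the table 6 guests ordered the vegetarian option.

(a) table 1: |A| = 7, |A ∩ B| = 4; needs |A ∩ B| / |A| < 2/3 — true.
(b) table 4: |A| = 6, |A ∩ B| = 1; needs |A ∩ B| / |A| < 1/4 — true.
(c) table 6: |A| = 8, |A ∩ B| = 5; needs |A ∩ B| = 5 — true.

3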